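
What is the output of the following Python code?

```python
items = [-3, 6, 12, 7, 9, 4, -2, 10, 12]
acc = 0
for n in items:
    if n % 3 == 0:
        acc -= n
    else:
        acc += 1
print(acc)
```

n=-3: %3==0, acc = 0-(-3) = 3
n=6: %3==0, acc = 3-6 = -3
n=12: %3==0, acc = (-3)-12 = -15
n=7: not %3==0, acc = (-15)+1 = -14
n=9: %3==0, acc = (-14)-9 = -23
n=4: not %3==0, acc = (-23)+1 = -22
n=-2: not %3==0, acc = (-22)+1 = -21
n=10: not %3==0, acc = (-21)+1 = -20
n=12: %3==0, acc = (-20)-12 = -32

-32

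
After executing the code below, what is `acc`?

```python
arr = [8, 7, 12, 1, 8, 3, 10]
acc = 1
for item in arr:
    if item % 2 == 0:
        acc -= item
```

-37

item=8: even, acc = 1-8 = -7
item=7: not even
item=12: even, acc = (-7)-12 = -19
item=1: not even
item=8: even, acc = (-19)-8 = -27
item=3: not even
item=10: even, acc = (-27)-10 = -37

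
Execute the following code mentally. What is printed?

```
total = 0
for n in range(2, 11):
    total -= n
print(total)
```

n=2: total = 0-2 = -2
n=3: total = (-2)-3 = -5
n=4: total = (-5)-4 = -9
n=5: total = (-9)-5 = -14
n=6: total = (-14)-6 = -20
n=7: total = (-20)-7 = -27
n=8: total = (-27)-8 = -35
n=9: total = (-35)-9 = -44
n=10: total = (-44)-10 = -54

-54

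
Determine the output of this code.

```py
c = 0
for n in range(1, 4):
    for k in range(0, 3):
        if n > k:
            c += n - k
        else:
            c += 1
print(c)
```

n=1,k=0: 1>0, c = 0+1 = 1
n=1,k=1: not 1>1, c = 1+1 = 2
n=1,k=2: not 1>2, c = 2+1 = 3
n=2,k=0: 2>0, c = 3+2 = 5
n=2,k=1: 2>1, c = 5+1 = 6
n=2,k=2: not 2>2, c = 6+1 = 7
n=3,k=0: 3>0, c = 7+3 = 10
n=3,k=1: 3>1, c = 10+2 = 12
n=3,k=2: 3>2, c = 12+1 = 13

13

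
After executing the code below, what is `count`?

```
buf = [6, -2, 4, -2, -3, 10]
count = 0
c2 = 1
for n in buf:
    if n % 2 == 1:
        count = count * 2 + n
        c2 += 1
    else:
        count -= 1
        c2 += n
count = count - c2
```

n=6: not odd, count = 0-1 = -1; c2=7
n=-2: not odd, count = (-1)-1 = -2; c2=5
n=4: not odd, count = (-2)-1 = -3; c2=9
n=-2: not odd, count = (-3)-1 = -4; c2=7
n=-3: odd, count = (-4)*2+(-3) = -11; c2=8
n=10: not odd, count = (-11)-1 = -12; c2=18
count-c2 = (-12)-18 = -30

-30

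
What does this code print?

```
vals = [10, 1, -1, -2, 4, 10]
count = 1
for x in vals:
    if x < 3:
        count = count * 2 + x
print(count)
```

8

x=10: not <3
x=1: <3, count = 1*2+1 = 3
x=-1: <3, count = 3*2+(-1) = 5
x=-2: <3, count = 5*2+(-2) = 8
x=4: not <3
x=10: not <3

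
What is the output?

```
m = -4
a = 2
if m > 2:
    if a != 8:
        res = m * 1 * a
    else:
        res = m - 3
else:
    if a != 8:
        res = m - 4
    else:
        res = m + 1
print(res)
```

m=-4, a=2
m > 2 is False; a != 8 is True
→ res = m - 4 = -8

-8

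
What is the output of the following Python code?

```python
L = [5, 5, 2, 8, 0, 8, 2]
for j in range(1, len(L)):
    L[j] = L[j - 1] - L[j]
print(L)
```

[5, 0, -2, -10, -10, -18, -20]

j=1: L[1] = 5-5 = 0 → [5, 0, 2, 8, 0, 8, 2]
j=2: L[2] = 0-2 = -2 → [5, 0, -2, 8, 0, 8, 2]
j=3: L[3] = (-2)-8 = -10 → [5, 0, -2, -10, 0, 8, 2]
j=4: L[4] = (-10)-0 = -10 → [5, 0, -2, -10, -10, 8, 2]
j=5: L[5] = (-10)-8 = -18 → [5, 0, -2, -10, -10, -18, 2]
j=6: L[6] = (-18)-2 = -20 → [5, 0, -2, -10, -10, -18, -20]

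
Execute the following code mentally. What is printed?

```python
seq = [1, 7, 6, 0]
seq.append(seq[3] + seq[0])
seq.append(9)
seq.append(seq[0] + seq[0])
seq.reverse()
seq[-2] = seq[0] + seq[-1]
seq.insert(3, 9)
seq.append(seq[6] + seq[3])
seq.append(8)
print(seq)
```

append seq[3]+seq[0] = 0+1 = 1 → [1, 7, 6, 0, 1]
append 9 → [1, 7, 6, 0, 1, 9]
append seq[0]+seq[0] = 1+1 = 2 → [1, 7, 6, 0, 1, 9, 2]
reverse → [2, 9, 1, 0, 6, 7, 1]
seq[-2] = seq[0]+seq[-1] = 2+1 = 3 → [2, 9, 1, 0, 6, 3, 1]
insert 9 at 3 → [2, 9, 1, 9, 0, 6, 3, 1]
append seq[6]+seq[3] = 3+9 = 12 → [2, 9, 1, 9, 0, 6, 3, 1, 12]
append 8 → [2, 9, 1, 9, 0, 6, 3, 1, 12, 8]

[2, 9, 1, 9, 0, 6, 3, 1, 12, 8]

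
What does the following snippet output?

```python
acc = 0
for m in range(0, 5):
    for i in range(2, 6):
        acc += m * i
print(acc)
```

m=0,i=2: acc = 0+0 = 0
m=0,i=3: acc = 0+0 = 0
m=0,i=4: acc = 0+0 = 0
m=0,i=5: acc = 0+0 = 0
m=1,i=2: acc = 0+2 = 2
m=1,i=3: acc = 2+3 = 5
m=1,i=4: acc = 5+4 = 9
m=1,i=5: acc = 9+5 = 14
m=2,i=2: acc = 14+4 = 18
m=2,i=3: acc = 18+6 = 24
m=2,i=4: acc = 24+8 = 32
m=2,i=5: acc = 32+10 = 42
m=3,i=2: acc = 42+6 = 48
m=3,i=3: acc = 48+9 = 57
m=3,i=4: acc = 57+12 = 69
m=3,i=5: acc = 69+15 = 84
m=4,i=2: acc = 84+8 = 92
m=4,i=3: acc = 92+12 = 104
m=4,i=4: acc = 104+16 = 120
m=4,i=5: acc = 120+20 = 140

140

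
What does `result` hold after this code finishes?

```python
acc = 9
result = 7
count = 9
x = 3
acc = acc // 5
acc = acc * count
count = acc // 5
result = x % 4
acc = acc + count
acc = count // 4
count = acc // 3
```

acc = 9//5 = 1
acc = 1*9 = 9
count = 9//5 = 1
result = 3%4 = 3
acc = 9+1 = 10
acc = 1//4 = 0
count = 0//3 = 0

3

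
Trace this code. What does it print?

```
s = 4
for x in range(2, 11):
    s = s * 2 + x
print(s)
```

x=2: s = 4*2+2 = 10
x=3: s = 10*2+3 = 23
x=4: s = 23*2+4 = 50
x=5: s = 50*2+5 = 105
x=6: s = 105*2+6 = 216
x=7: s = 216*2+7 = 439
x=8: s = 439*2+8 = 886
x=9: s = 886*2+9 = 1781
x=10: s = 1781*2+10 = 3572

3572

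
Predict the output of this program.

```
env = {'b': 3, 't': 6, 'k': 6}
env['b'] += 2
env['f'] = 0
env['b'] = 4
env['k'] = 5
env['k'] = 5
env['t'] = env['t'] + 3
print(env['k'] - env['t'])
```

env['b'] = 3+2 = 5 → {'b': 5, 't': 6, 'k': 6}
env['f'] = 0 → {'b': 5, 't': 6, 'k': 6, 'f': 0}
env['b'] = 4 → {'b': 4, 't': 6, 'k': 6, 'f': 0}
env['k'] = 5 → {'b': 4, 't': 6, 'k': 5, 'f': 0}
env['k'] = 5 → {'b': 4, 't': 6, 'k': 5, 'f': 0}
env['t'] = env['t']+3 = 9 → {'b': 4, 't': 9, 'k': 5, 'f': 0}
env['k']-env['t'] = 5-9 = -4

-4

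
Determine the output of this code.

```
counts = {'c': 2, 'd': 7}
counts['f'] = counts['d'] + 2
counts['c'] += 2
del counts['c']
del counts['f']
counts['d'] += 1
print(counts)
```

{'d': 8}

counts['f'] = counts['d']+2 = 9 → {'c': 2, 'd': 7, 'f': 9}
counts['c'] = 2+2 = 4 → {'c': 4, 'd': 7, 'f': 9}
del 'c' → {'d': 7, 'f': 9}
del 'f' → {'d': 7}
counts['d'] = 7+1 = 8 → {'d': 8}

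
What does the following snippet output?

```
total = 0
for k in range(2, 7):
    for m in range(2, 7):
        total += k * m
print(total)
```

k=2,m=2: total = 0+4 = 4
k=2,m=3: total = 4+6 = 10
k=2,m=4: total = 10+8 = 18
k=2,m=5: total = 18+10 = 28
k=2,m=6: total = 28+12 = 40
k=3,m=2: total = 40+6 = 46
k=3,m=3: total = 46+9 = 55
k=3,m=4: total = 55+12 = 67
k=3,m=5: total = 67+15 = 82
k=3,m=6: total = 82+18 = 100
k=4,m=2: total = 100+8 = 108
k=4,m=3: total = 108+12 = 120
k=4,m=4: total = 120+16 = 136
k=4,m=5: total = 136+20 = 156
k=4,m=6: total = 156+24 = 180
k=5,m=2: total = 180+10 = 190
k=5,m=3: total = 190+15 = 205
k=5,m=4: total = 205+20 = 225
k=5,m=5: total = 225+25 = 250
k=5,m=6: total = 250+30 = 280
k=6,m=2: total = 280+12 = 292
k=6,m=3: total = 292+18 = 310
k=6,m=4: total = 310+24 = 334
k=6,m=5: total = 334+30 = 364
k=6,m=6: total = 364+36 = 400

400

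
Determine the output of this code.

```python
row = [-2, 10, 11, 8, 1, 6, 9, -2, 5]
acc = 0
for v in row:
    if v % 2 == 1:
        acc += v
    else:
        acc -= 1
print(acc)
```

21

v=-2: not odd, acc = 0-1 = -1
v=10: not odd, acc = (-1)-1 = -2
v=11: odd, acc = (-2)+11 = 9
v=8: not odd, acc = 9-1 = 8
v=1: odd, acc = 8+1 = 9
v=6: not odd, acc = 9-1 = 8
v=9: odd, acc = 8+9 = 17
v=-2: not odd, acc = 17-1 = 16
v=5: odd, acc = 16+5 = 21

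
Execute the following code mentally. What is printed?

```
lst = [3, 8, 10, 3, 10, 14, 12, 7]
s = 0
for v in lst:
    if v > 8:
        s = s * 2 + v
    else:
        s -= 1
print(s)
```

v=3: not >8, s = 0-1 = -1
v=8: not >8, s = (-1)-1 = -2
v=10: >8, s = (-2)*2+10 = 6
v=3: not >8, s = 6-1 = 5
v=10: >8, s = 5*2+10 = 20
v=14: >8, s = 20*2+14 = 54
v=12: >8, s = 54*2+12 = 120
v=7: not >8, s = 120-1 = 119

119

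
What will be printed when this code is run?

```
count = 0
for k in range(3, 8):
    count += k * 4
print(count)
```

k=3: count = 0+3*4 = 12
k=4: count = 12+4*4 = 28
k=5: count = 28+5*4 = 48
k=6: count = 48+6*4 = 72
k=7: count = 72+7*4 = 100

100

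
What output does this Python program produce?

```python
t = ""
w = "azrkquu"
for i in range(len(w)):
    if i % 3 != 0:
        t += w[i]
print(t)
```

zrqu

i=0: skip
i=1: add 'z' → 'z'
i=2: add 'r' → 'zr'
i=3: skip
i=4: add 'q' → 'zrq'
i=5: add 'u' → 'zrqu'
i=6: skip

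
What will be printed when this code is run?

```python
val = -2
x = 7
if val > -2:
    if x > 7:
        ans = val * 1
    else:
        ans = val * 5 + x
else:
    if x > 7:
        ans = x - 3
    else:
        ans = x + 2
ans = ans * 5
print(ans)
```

val=-2, x=7
val > -2 is False; x > 7 is False
→ ans = x + 2 = 9
ans = 9*5 = 45

45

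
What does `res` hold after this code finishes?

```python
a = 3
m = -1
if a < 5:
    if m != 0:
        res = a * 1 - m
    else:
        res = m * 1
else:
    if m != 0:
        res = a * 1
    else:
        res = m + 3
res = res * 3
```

12

a=3, m=-1
a < 5 is True; m != 0 is True
→ res = a * 1 - m = 4
res = 4*3 = 12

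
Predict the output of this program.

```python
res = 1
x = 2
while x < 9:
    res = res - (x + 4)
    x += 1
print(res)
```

x=2: res = 1-6 = -5
x=3: res = (-5)-7 = -12
x=4: res = (-12)-8 = -20
x=5: res = (-20)-9 = -29
x=6: res = (-29)-10 = -39
x=7: res = (-39)-11 = -50
x=8: res = (-50)-12 = -62

-62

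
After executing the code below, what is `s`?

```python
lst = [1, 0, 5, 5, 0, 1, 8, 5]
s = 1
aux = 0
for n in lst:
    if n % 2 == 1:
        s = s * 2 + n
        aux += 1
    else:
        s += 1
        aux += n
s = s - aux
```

n=1: odd, s = 1*2+1 = 3; aux=1
n=0: not odd, s = 3+1 = 4; aux=1
n=5: odd, s = 4*2+5 = 13; aux=2
n=5: odd, s = 13*2+5 = 31; aux=3
n=0: not odd, s = 31+1 = 32; aux=3
n=1: odd, s = 32*2+1 = 65; aux=4
n=8: not odd, s = 65+1 = 66; aux=12
n=5: odd, s = 66*2+5 = 137; aux=13
s-aux = 137-13 = 124

124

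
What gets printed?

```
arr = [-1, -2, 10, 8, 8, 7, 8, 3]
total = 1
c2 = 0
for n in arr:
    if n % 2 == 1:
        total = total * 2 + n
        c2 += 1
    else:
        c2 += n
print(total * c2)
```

n=-1: odd, total = 1*2+(-1) = 1; c2=1
n=-2: not odd; c2=-1
n=10: not odd; c2=9
n=8: not odd; c2=17
n=8: not odd; c2=25
n=7: odd, total = 1*2+7 = 9; c2=26
n=8: not odd; c2=34
n=3: odd, total = 9*2+3 = 21; c2=35
total*c2 = 21*35 = 735

735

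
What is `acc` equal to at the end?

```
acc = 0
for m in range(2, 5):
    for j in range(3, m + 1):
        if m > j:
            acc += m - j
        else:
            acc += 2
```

m=3,j=3: not 3>3, acc = 0+2 = 2
m=4,j=3: 4>3, acc = 2+1 = 3
m=4,j=4: not 4>4, acc = 3+2 = 5

5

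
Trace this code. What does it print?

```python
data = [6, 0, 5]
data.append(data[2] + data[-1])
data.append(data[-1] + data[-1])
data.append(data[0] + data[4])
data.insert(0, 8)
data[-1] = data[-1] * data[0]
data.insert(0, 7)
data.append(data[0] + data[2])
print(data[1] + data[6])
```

append data[2]+data[-1] = 5+5 = 10 → [6, 0, 5, 10]
append data[-1]+data[-1] = 10+10 = 20 → [6, 0, 5, 10, 20]
append data[0]+data[4] = 6+20 = 26 → [6, 0, 5, 10, 20, 26]
insert 8 at 0 → [8, 6, 0, 5, 10, 20, 26]
data[-1] = data[-1]*data[0] = 26*8 = 208 → [8, 6, 0, 5, 10, 20, 208]
insert 7 at 0 → [7, 8, 6, 0, 5, 10, 20, 208]
append data[0]+data[2] = 7+6 = 13 → [7, 8, 6, 0, 5, 10, 20, 208, 13]
data[1]+data[6] = 8+20 = 28

28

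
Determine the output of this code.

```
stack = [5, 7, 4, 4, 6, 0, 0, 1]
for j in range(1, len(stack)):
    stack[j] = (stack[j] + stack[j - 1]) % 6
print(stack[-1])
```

3

j=1: stack[1] = (7+5)%6 = 0 → [5, 0, 4, 4, 6, 0, 0, 1]
j=2: stack[2] = (4+0)%6 = 4 → [5, 0, 4, 4, 6, 0, 0, 1]
j=3: stack[3] = (4+4)%6 = 2 → [5, 0, 4, 2, 6, 0, 0, 1]
j=4: stack[4] = (6+2)%6 = 2 → [5, 0, 4, 2, 2, 0, 0, 1]
j=5: stack[5] = (0+2)%6 = 2 → [5, 0, 4, 2, 2, 2, 0, 1]
j=6: stack[6] = (0+2)%6 = 2 → [5, 0, 4, 2, 2, 2, 2, 1]
j=7: stack[7] = (1+2)%6 = 3 → [5, 0, 4, 2, 2, 2, 2, 3]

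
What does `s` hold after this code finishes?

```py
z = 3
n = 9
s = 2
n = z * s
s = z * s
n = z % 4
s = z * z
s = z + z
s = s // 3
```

2

n = 3*2 = 6
s = 3*2 = 6
n = 3%4 = 3
s = 3*3 = 9
s = 3+3 = 6
s = 6//3 = 2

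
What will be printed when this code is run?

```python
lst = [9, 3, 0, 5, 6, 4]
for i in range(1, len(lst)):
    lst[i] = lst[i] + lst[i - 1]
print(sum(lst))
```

100

i=1: lst[1] = 3+9 = 12 → [9, 12, 0, 5, 6, 4]
i=2: lst[2] = 0+12 = 12 → [9, 12, 12, 5, 6, 4]
i=3: lst[3] = 5+12 = 17 → [9, 12, 12, 17, 6, 4]
i=4: lst[4] = 6+17 = 23 → [9, 12, 12, 17, 23, 4]
i=5: lst[5] = 4+23 = 27 → [9, 12, 12, 17, 23, 27]
sum = 100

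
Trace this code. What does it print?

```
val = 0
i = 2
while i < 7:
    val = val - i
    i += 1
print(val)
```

i=2: val = 0-2 = -2
i=3: val = (-2)-3 = -5
i=4: val = (-5)-4 = -9
i=5: val = (-9)-5 = -14
i=6: val = (-14)-6 = -20

-20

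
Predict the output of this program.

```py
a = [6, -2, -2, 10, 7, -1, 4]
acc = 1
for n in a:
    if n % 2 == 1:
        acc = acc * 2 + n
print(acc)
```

17

n=6: not odd
n=-2: not odd
n=-2: not odd
n=10: not odd
n=7: odd, acc = 1*2+7 = 9
n=-1: odd, acc = 9*2+(-1) = 17
n=4: not odd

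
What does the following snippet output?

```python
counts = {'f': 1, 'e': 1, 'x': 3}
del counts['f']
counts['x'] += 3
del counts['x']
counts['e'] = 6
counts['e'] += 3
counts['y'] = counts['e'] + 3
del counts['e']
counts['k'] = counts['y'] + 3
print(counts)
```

{'y': 12, 'k': 15}

del 'f' → {'e': 1, 'x': 3}
counts['x'] = 3+3 = 6 → {'e': 1, 'x': 6}
del 'x' → {'e': 1}
counts['e'] = 6 → {'e': 6}
counts['e'] = 6+3 = 9 → {'e': 9}
counts['y'] = counts['e']+3 = 12 → {'e': 9, 'y': 12}
del 'e' → {'y': 12}
counts['k'] = counts['y']+3 = 15 → {'y': 12, 'k': 15}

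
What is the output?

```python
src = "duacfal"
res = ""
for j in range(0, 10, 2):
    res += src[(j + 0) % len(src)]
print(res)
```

daflu

j=0: add src[0]='d' → 'd'
j=2: add src[2]='a' → 'da'
j=4: add src[4]='f' → 'daf'
j=6: add src[6]='l' → 'dafl'
j=8: add src[1]='u' → 'daflu'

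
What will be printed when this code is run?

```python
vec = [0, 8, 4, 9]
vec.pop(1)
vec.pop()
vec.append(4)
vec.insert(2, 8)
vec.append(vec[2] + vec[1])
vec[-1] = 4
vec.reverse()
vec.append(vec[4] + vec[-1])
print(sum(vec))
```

pop(1) removes 8 → [0, 4, 9]
pop() removes 9 → [0, 4]
append 4 → [0, 4, 4]
insert 8 at 2 → [0, 4, 8, 4]
append vec[2]+vec[1] = 8+4 = 12 → [0, 4, 8, 4, 12]
vec[-1] = 4 → [0, 4, 8, 4, 4]
reverse → [4, 4, 8, 4, 0]
append vec[4]+vec[-1] = 0+0 = 0 → [4, 4, 8, 4, 0, 0]
sum = 20

20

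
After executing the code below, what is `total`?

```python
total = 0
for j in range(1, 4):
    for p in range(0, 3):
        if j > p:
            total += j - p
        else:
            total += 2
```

16

j=1,p=0: 1>0, total = 0+1 = 1
j=1,p=1: not 1>1, total = 1+2 = 3
j=1,p=2: not 1>2, total = 3+2 = 5
j=2,p=0: 2>0, total = 5+2 = 7
j=2,p=1: 2>1, total = 7+1 = 8
j=2,p=2: not 2>2, total = 8+2 = 10
j=3,p=0: 3>0, total = 10+3 = 13
j=3,p=1: 3>1, total = 13+2 = 15
j=3,p=2: 3>2, total = 15+1 = 16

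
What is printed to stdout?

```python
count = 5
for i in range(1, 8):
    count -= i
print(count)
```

i=1: count = 5-1 = 4
i=2: count = 4-2 = 2
i=3: count = 2-3 = -1
i=4: count = (-1)-4 = -5
i=5: count = (-5)-5 = -10
i=6: count = (-10)-6 = -16
i=7: count = (-16)-7 = -23

-23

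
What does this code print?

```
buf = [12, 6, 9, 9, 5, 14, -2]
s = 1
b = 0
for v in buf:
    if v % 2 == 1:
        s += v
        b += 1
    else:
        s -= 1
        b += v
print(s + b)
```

v=12: not odd, s = 1-1 = 0; b=12
v=6: not odd, s = 0-1 = -1; b=18
v=9: odd, s = (-1)+9 = 8; b=19
v=9: odd, s = 8+9 = 17; b=20
v=5: odd, s = 17+5 = 22; b=21
v=14: not odd, s = 22-1 = 21; b=35
v=-2: not odd, s = 21-1 = 20; b=33
s+b = 20+33 = 53

53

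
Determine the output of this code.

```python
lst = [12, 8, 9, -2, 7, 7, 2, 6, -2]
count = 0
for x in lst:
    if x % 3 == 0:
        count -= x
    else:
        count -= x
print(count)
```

x=12: %3==0, count = 0-12 = -12
x=8: not %3==0, count = (-12)-8 = -20
x=9: %3==0, count = (-20)-9 = -29
x=-2: not %3==0, count = (-29)-(-2) = -27
x=7: not %3==0, count = (-27)-7 = -34
x=7: not %3==0, count = (-34)-7 = -41
x=2: not %3==0, count = (-41)-2 = -43
x=6: %3==0, count = (-43)-6 = -49
x=-2: not %3==0, count = (-49)-(-2) = -47

-47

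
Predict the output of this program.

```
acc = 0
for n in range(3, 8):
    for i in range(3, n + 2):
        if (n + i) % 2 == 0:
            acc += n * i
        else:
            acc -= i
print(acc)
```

175

n=3,i=3: even sum, acc = 0+9 = 9
n=3,i=4: odd sum, acc = 9-4 = 5
n=4,i=3: odd sum, acc = 5-3 = 2
n=4,i=4: even sum, acc = 2+16 = 18
n=4,i=5: odd sum, acc = 18-5 = 13
n=5,i=3: even sum, acc = 13+15 = 28
n=5,i=4: odd sum, acc = 28-4 = 24
n=5,i=5: even sum, acc = 24+25 = 49
n=5,i=6: odd sum, acc = 49-6 = 43
n=6,i=3: odd sum, acc = 43-3 = 40
n=6,i=4: even sum, acc = 40+24 = 64
n=6,i=5: odd sum, acc = 64-5 = 59
n=6,i=6: even sum, acc = 59+36 = 95
n=6,i=7: odd sum, acc = 95-7 = 88
n=7,i=3: even sum, acc = 88+21 = 109
n=7,i=4: odd sum, acc = 109-4 = 105
n=7,i=5: even sum, acc = 105+35 = 140
n=7,i=6: odd sum, acc = 140-6 = 134
n=7,i=7: even sum, acc = 134+49 = 183
n=7,i=8: odd sum, acc = 183-8 = 175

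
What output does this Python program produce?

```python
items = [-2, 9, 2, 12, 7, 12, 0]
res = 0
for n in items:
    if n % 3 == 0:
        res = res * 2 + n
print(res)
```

144

n=-2: not %3==0
n=9: %3==0, res = 0*2+9 = 9
n=2: not %3==0
n=12: %3==0, res = 9*2+12 = 30
n=7: not %3==0
n=12: %3==0, res = 30*2+12 = 72
n=0: %3==0, res = 72*2+0 = 144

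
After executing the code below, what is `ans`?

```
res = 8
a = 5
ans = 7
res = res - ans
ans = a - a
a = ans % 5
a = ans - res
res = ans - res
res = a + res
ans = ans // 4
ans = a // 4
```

res = 8-7 = 1
ans = 5-5 = 0
a = 0%5 = 0
a = 0-1 = -1
res = 0-1 = -1
res = (-1)+(-1) = -2
ans = 0//4 = 0
ans = (-1)//4 = -1

-1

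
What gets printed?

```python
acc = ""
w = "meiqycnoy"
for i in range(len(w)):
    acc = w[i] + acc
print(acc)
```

i=0: prepend 'm' → 'm'
i=1: prepend 'e' → 'em'
i=2: prepend 'i' → 'iem'
i=3: prepend 'q' → 'qiem'
i=4: prepend 'y' → 'yqiem'
i=5: prepend 'c' → 'cyqiem'
i=6: prepend 'n' → 'ncyqiem'
i=7: prepend 'o' → 'oncyqiem'
i=8: prepend 'y' → 'yoncyqiem'

yoncyqiem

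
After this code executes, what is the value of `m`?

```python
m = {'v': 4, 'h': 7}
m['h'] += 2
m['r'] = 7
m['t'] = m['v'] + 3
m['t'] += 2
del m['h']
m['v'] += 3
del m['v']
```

m['h'] = 7+2 = 9 → {'v': 4, 'h': 9}
m['r'] = 7 → {'v': 4, 'h': 9, 'r': 7}
m['t'] = m['v']+3 = 7 → {'v': 4, 'h': 9, 'r': 7, 't': 7}
m['t'] = 7+2 = 9 → {'v': 4, 'h': 9, 'r': 7, 't': 9}
del 'h' → {'v': 4, 'r': 7, 't': 9}
m['v'] = 4+3 = 7 → {'v': 7, 'r': 7, 't': 9}
del 'v' → {'r': 7, 't': 9}

{'r': 7, 't': 9}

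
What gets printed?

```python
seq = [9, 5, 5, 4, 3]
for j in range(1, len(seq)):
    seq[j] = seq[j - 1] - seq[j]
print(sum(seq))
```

j=1: seq[1] = 9-5 = 4 → [9, 4, 5, 4, 3]
j=2: seq[2] = 4-5 = -1 → [9, 4, -1, 4, 3]
j=3: seq[3] = (-1)-4 = -5 → [9, 4, -1, -5, 3]
j=4: seq[4] = (-5)-3 = -8 → [9, 4, -1, -5, -8]
sum = -1

-1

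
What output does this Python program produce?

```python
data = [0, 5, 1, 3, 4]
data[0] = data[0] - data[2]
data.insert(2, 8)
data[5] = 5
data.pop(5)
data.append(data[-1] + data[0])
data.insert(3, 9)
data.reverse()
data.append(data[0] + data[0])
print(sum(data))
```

data[0] = data[0]-data[2] = 0-1 = -1 → [-1, 5, 1, 3, 4]
insert 8 at 2 → [-1, 5, 8, 1, 3, 4]
data[5] = 5 → [-1, 5, 8, 1, 3, 5]
pop(5) removes 5 → [-1, 5, 8, 1, 3]
append data[-1]+data[0] = 3+(-1) = 2 → [-1, 5, 8, 1, 3, 2]
insert 9 at 3 → [-1, 5, 8, 9, 1, 3, 2]
reverse → [2, 3, 1, 9, 8, 5, -1]
append data[0]+data[0] = 2+2 = 4 → [2, 3, 1, 9, 8, 5, -1, 4]
sum = 31

31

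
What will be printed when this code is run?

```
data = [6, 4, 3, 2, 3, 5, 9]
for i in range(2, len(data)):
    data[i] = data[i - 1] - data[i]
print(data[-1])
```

-18

i=2: data[2] = 4-3 = 1 → [6, 4, 1, 2, 3, 5, 9]
i=3: data[3] = 1-2 = -1 → [6, 4, 1, -1, 3, 5, 9]
i=4: data[4] = (-1)-3 = -4 → [6, 4, 1, -1, -4, 5, 9]
i=5: data[5] = (-4)-5 = -9 → [6, 4, 1, -1, -4, -9, 9]
i=6: data[6] = (-9)-9 = -18 → [6, 4, 1, -1, -4, -9, -18]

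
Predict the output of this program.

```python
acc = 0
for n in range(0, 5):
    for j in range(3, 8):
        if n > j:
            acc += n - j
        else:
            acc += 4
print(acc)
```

97

n=0,j=3: not 0>3, acc = 0+4 = 4
n=0,j=4: not 0>4, acc = 4+4 = 8
n=0,j=5: not 0>5, acc = 8+4 = 12
n=0,j=6: not 0>6, acc = 12+4 = 16
n=0,j=7: not 0>7, acc = 16+4 = 20
n=1,j=3: not 1>3, acc = 20+4 = 24
n=1,j=4: not 1>4, acc = 24+4 = 28
n=1,j=5: not 1>5, acc = 28+4 = 32
n=1,j=6: not 1>6, acc = 32+4 = 36
n=1,j=7: not 1>7, acc = 36+4 = 40
n=2,j=3: not 2>3, acc = 40+4 = 44
n=2,j=4: not 2>4, acc = 44+4 = 48
n=2,j=5: not 2>5, acc = 48+4 = 52
n=2,j=6: not 2>6, acc = 52+4 = 56
n=2,j=7: not 2>7, acc = 56+4 = 60
n=3,j=3: not 3>3, acc = 60+4 = 64
n=3,j=4: not 3>4, acc = 64+4 = 68
n=3,j=5: not 3>5, acc = 68+4 = 72
n=3,j=6: not 3>6, acc = 72+4 = 76
n=3,j=7: not 3>7, acc = 76+4 = 80
n=4,j=3: 4>3, acc = 80+1 = 81
n=4,j=4: not 4>4, acc = 81+4 = 85
n=4,j=5: not 4>5, acc = 85+4 = 89
n=4,j=6: not 4>6, acc = 89+4 = 93
n=4,j=7: not 4>7, acc = 93+4 = 97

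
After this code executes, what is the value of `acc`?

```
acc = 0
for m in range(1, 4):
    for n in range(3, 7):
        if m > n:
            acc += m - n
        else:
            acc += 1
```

12

m=1,n=3: not 1>3, acc = 0+1 = 1
m=1,n=4: not 1>4, acc = 1+1 = 2
m=1,n=5: not 1>5, acc = 2+1 = 3
m=1,n=6: not 1>6, acc = 3+1 = 4
m=2,n=3: not 2>3, acc = 4+1 = 5
m=2,n=4: not 2>4, acc = 5+1 = 6
m=2,n=5: not 2>5, acc = 6+1 = 7
m=2,n=6: not 2>6, acc = 7+1 = 8
m=3,n=3: not 3>3, acc = 8+1 = 9
m=3,n=4: not 3>4, acc = 9+1 = 10
m=3,n=5: not 3>5, acc = 10+1 = 11
m=3,n=6: not 3>6, acc = 11+1 = 12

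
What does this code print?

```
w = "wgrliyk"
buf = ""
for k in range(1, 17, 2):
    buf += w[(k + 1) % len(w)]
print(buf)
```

k=1: add w[2]='r' → 'r'
k=3: add w[4]='i' → 'ri'
k=5: add w[6]='k' → 'rik'
k=7: add w[1]='g' → 'rikg'
k=9: add w[3]='l' → 'rikgl'
k=11: add w[5]='y' → 'rikgly'
k=13: add w[0]='w' → 'rikglyw'
k=15: add w[2]='r' → 'rikglywr'

rikglywr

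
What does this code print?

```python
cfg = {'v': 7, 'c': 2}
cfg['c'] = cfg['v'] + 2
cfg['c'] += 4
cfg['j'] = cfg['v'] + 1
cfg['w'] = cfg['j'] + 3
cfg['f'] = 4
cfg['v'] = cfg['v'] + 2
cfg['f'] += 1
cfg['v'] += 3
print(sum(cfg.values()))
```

49

cfg['c'] = cfg['v']+2 = 9 → {'v': 7, 'c': 9}
cfg['c'] = 9+4 = 13 → {'v': 7, 'c': 13}
cfg['j'] = cfg['v']+1 = 8 → {'v': 7, 'c': 13, 'j': 8}
cfg['w'] = cfg['j']+3 = 11 → {'v': 7, 'c': 13, 'j': 8, 'w': 11}
cfg['f'] = 4 → {'v': 7, 'c': 13, 'j': 8, 'w': 11, 'f': 4}
cfg['v'] = cfg['v']+2 = 9 → {'v': 9, 'c': 13, 'j': 8, 'w': 11, 'f': 4}
cfg['f'] = 4+1 = 5 → {'v': 9, 'c': 13, 'j': 8, 'w': 11, 'f': 5}
cfg['v'] = 9+3 = 12 → {'v': 12, 'c': 13, 'j': 8, 'w': 11, 'f': 5}
sum of values = 49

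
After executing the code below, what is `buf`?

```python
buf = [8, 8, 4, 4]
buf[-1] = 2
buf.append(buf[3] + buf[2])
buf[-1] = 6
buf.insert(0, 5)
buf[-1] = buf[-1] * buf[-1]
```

buf[-1] = 2 → [8, 8, 4, 2]
append buf[3]+buf[2] = 2+4 = 6 → [8, 8, 4, 2, 6]
buf[-1] = 6 → [8, 8, 4, 2, 6]
insert 5 at 0 → [5, 8, 8, 4, 2, 6]
buf[-1] = buf[-1]*buf[-1] = 6*6 = 36 → [5, 8, 8, 4, 2, 36]

[5, 8, 8, 4, 2, 36]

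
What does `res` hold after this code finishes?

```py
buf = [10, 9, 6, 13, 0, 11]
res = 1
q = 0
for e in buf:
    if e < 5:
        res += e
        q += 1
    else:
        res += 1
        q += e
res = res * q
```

300

e=10: not <5, res = 1+1 = 2; q=10
e=9: not <5, res = 2+1 = 3; q=19
e=6: not <5, res = 3+1 = 4; q=25
e=13: not <5, res = 4+1 = 5; q=38
e=0: <5, res = 5+0 = 5; q=39
e=11: not <5, res = 5+1 = 6; q=50
res*q = 6*50 = 300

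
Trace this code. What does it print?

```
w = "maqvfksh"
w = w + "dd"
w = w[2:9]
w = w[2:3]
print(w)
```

f

+ 'dd' → 'maqvfkshdd'
slice [2:9] → 'qvfkshd'
slice [2:3] → 'f'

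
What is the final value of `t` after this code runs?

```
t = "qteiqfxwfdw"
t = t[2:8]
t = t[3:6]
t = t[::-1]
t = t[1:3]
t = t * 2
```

'xfxf'

slice [2:8] → 'eiqfxw'
slice [3:6] → 'fxw'
reverse → 'wxf'
slice [1:3] → 'xf'
repeat ×2 → 'xfxf'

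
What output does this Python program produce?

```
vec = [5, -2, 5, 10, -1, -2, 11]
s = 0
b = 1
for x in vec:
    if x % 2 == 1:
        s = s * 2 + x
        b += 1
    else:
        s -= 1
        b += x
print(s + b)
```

66

x=5: odd, s = 0*2+5 = 5; b=2
x=-2: not odd, s = 5-1 = 4; b=0
x=5: odd, s = 4*2+5 = 13; b=1
x=10: not odd, s = 13-1 = 12; b=11
x=-1: odd, s = 12*2+(-1) = 23; b=12
x=-2: not odd, s = 23-1 = 22; b=10
x=11: odd, s = 22*2+11 = 55; b=11
s+b = 55+11 = 66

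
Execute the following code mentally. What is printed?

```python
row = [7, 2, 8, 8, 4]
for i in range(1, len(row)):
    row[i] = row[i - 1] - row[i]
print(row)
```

[7, 5, -3, -11, -15]

i=1: row[1] = 7-2 = 5 → [7, 5, 8, 8, 4]
i=2: row[2] = 5-8 = -3 → [7, 5, -3, 8, 4]
i=3: row[3] = (-3)-8 = -11 → [7, 5, -3, -11, 4]
i=4: row[4] = (-11)-4 = -15 → [7, 5, -3, -11, -15]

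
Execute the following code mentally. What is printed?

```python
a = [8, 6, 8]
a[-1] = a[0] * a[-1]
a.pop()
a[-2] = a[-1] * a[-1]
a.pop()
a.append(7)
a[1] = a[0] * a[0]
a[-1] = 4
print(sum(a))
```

a[-1] = a[0]*a[-1] = 8*8 = 64 → [8, 6, 64]
pop() removes 64 → [8, 6]
a[-2] = a[-1]*a[-1] = 6*6 = 36 → [36, 6]
pop() removes 6 → [36]
append 7 → [36, 7]
a[1] = a[0]*a[0] = 36*36 = 1296 → [36, 1296]
a[-1] = 4 → [36, 4]
sum = 40

40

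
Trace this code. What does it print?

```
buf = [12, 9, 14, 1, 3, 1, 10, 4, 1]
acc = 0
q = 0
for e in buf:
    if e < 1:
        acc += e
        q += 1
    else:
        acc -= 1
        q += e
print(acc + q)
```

46

e=12: not <1, acc = 0-1 = -1; q=12
e=9: not <1, acc = (-1)-1 = -2; q=21
e=14: not <1, acc = (-2)-1 = -3; q=35
e=1: not <1, acc = (-3)-1 = -4; q=36
e=3: not <1, acc = (-4)-1 = -5; q=39
e=1: not <1, acc = (-5)-1 = -6; q=40
e=10: not <1, acc = (-6)-1 = -7; q=50
e=4: not <1, acc = (-7)-1 = -8; q=54
e=1: not <1, acc = (-8)-1 = -9; q=55
acc+q = (-9)+55 = 46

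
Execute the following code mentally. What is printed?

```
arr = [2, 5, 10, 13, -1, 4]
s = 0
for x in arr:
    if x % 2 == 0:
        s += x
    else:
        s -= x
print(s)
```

-1

x=2: even, s = 0+2 = 2
x=5: not even, s = 2-5 = -3
x=10: even, s = (-3)+10 = 7
x=13: not even, s = 7-13 = -6
x=-1: not even, s = (-6)-(-1) = -5
x=4: even, s = (-5)+4 = -1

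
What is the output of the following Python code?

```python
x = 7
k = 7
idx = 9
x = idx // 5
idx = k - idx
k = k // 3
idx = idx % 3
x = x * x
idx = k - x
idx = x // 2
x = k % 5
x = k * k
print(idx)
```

0

x = 9//5 = 1
idx = 7-9 = -2
k = 7//3 = 2
idx = (-2)%3 = 1
x = 1*1 = 1
idx = 2-1 = 1
idx = 1//2 = 0
x = 2%5 = 2
x = 2*2 = 4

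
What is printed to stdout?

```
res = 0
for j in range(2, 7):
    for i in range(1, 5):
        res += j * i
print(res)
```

200

j=2,i=1: res = 0+2 = 2
j=2,i=2: res = 2+4 = 6
j=2,i=3: res = 6+6 = 12
j=2,i=4: res = 12+8 = 20
j=3,i=1: res = 20+3 = 23
j=3,i=2: res = 23+6 = 29
j=3,i=3: res = 29+9 = 38
j=3,i=4: res = 38+12 = 50
j=4,i=1: res = 50+4 = 54
j=4,i=2: res = 54+8 = 62
j=4,i=3: res = 62+12 = 74
j=4,i=4: res = 74+16 = 90
j=5,i=1: res = 90+5 = 95
j=5,i=2: res = 95+10 = 105
j=5,i=3: res = 105+15 = 120
j=5,i=4: res = 120+20 = 140
j=6,i=1: res = 140+6 = 146
j=6,i=2: res = 146+12 = 158
j=6,i=3: res = 158+18 = 176
j=6,i=4: res = 176+24 = 200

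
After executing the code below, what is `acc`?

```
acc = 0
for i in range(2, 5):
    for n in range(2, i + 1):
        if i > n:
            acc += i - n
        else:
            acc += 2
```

10

i=2,n=2: not 2>2, acc = 0+2 = 2
i=3,n=2: 3>2, acc = 2+1 = 3
i=3,n=3: not 3>3, acc = 3+2 = 5
i=4,n=2: 4>2, acc = 5+2 = 7
i=4,n=3: 4>3, acc = 7+1 = 8
i=4,n=4: not 4>4, acc = 8+2 = 10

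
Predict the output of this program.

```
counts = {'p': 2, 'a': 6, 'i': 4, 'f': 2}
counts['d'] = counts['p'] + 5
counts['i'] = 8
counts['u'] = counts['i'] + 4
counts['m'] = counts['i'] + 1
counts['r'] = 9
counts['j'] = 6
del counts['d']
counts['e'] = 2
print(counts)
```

counts['d'] = counts['p']+5 = 7 → {'p': 2, 'a': 6, 'i': 4, 'f': 2, 'd': 7}
counts['i'] = 8 → {'p': 2, 'a': 6, 'i': 8, 'f': 2, 'd': 7}
counts['u'] = counts['i']+4 = 12 → {'p': 2, 'a': 6, 'i': 8, 'f': 2, 'd': 7, 'u': 12}
counts['m'] = counts['i']+1 = 9 → {'p': 2, 'a': 6, 'i': 8, 'f': 2, 'd': 7, 'u': 12, 'm': 9}
counts['r'] = 9 → {'p': 2, 'a': 6, 'i': 8, 'f': 2, 'd': 7, 'u': 12, 'm': 9, 'r': 9}
counts['j'] = 6 → {'p': 2, 'a': 6, 'i': 8, 'f': 2, 'd': 7, 'u': 12, 'm': 9, 'r': 9, 'j': 6}
del 'd' → {'p': 2, 'a': 6, 'i': 8, 'f': 2, 'u': 12, 'm': 9, 'r': 9, 'j': 6}
counts['e'] = 2 → {'p': 2, 'a': 6, 'i': 8, 'f': 2, 'u': 12, 'm': 9, 'r': 9, 'j': 6, 'e': 2}

{'p': 2, 'a': 6, 'i': 8, 'f': 2, 'u': 12, 'm': 9, 'r': 9, 'j': 6, 'e': 2}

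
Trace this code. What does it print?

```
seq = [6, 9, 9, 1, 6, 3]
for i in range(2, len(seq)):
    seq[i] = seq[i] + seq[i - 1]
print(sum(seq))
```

105

i=2: seq[2] = 9+9 = 18 → [6, 9, 18, 1, 6, 3]
i=3: seq[3] = 1+18 = 19 → [6, 9, 18, 19, 6, 3]
i=4: seq[4] = 6+19 = 25 → [6, 9, 18, 19, 25, 3]
i=5: seq[5] = 3+25 = 28 → [6, 9, 18, 19, 25, 28]
sum = 105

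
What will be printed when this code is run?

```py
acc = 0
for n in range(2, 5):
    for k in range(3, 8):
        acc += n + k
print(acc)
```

n=2,k=3: acc = 0+5 = 5
n=2,k=4: acc = 5+6 = 11
n=2,k=5: acc = 11+7 = 18
n=2,k=6: acc = 18+8 = 26
n=2,k=7: acc = 26+9 = 35
n=3,k=3: acc = 35+6 = 41
n=3,k=4: acc = 41+7 = 48
n=3,k=5: acc = 48+8 = 56
n=3,k=6: acc = 56+9 = 65
n=3,k=7: acc = 65+10 = 75
n=4,k=3: acc = 75+7 = 82
n=4,k=4: acc = 82+8 = 90
n=4,k=5: acc = 90+9 = 99
n=4,k=6: acc = 99+10 = 109
n=4,k=7: acc = 109+11 = 120

120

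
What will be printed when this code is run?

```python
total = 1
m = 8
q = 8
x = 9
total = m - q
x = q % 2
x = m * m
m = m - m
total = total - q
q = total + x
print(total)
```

total = 8-8 = 0
x = 8%2 = 0
x = 8*8 = 64
m = 8-8 = 0
total = 0-8 = -8
q = (-8)+64 = 56

-8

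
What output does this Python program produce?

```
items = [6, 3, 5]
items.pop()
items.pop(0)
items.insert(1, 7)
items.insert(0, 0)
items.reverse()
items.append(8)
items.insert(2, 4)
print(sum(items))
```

pop() removes 5 → [6, 3]
pop(0) removes 6 → [3]
insert 7 at 1 → [3, 7]
insert 0 at 0 → [0, 3, 7]
reverse → [7, 3, 0]
append 8 → [7, 3, 0, 8]
insert 4 at 2 → [7, 3, 4, 0, 8]
sum = 22

22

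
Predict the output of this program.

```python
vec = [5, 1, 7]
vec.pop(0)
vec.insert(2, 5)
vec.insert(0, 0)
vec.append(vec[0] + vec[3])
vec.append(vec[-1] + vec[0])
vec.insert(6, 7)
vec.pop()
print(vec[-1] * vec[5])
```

pop(0) removes 5 → [1, 7]
insert 5 at 2 → [1, 7, 5]
insert 0 at 0 → [0, 1, 7, 5]
append vec[0]+vec[3] = 0+5 = 5 → [0, 1, 7, 5, 5]
append vec[-1]+vec[0] = 5+0 = 5 → [0, 1, 7, 5, 5, 5]
insert 7 at 6 → [0, 1, 7, 5, 5, 5, 7]
pop() removes 7 → [0, 1, 7, 5, 5, 5]
vec[-1]*vec[5] = 5*5 = 25

25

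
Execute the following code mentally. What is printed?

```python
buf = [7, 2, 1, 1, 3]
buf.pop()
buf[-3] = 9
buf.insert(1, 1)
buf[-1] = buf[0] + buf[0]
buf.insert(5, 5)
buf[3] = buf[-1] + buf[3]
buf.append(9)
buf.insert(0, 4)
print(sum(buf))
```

55

pop() removes 3 → [7, 2, 1, 1]
buf[-3] = 9 → [7, 9, 1, 1]
insert 1 at 1 → [7, 1, 9, 1, 1]
buf[-1] = buf[0]+buf[0] = 7+7 = 14 → [7, 1, 9, 1, 14]
insert 5 at 5 → [7, 1, 9, 1, 14, 5]
buf[3] = buf[-1]+buf[3] = 5+1 = 6 → [7, 1, 9, 6, 14, 5]
append 9 → [7, 1, 9, 6, 14, 5, 9]
insert 4 at 0 → [4, 7, 1, 9, 6, 14, 5, 9]
sum = 55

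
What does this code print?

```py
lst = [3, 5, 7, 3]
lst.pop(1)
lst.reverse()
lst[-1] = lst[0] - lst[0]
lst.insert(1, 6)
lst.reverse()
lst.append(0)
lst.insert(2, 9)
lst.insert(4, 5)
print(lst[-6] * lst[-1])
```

0

pop(1) removes 5 → [3, 7, 3]
reverse → [3, 7, 3]
lst[-1] = lst[0]-lst[0] = 3-3 = 0 → [3, 7, 0]
insert 6 at 1 → [3, 6, 7, 0]
reverse → [0, 7, 6, 3]
append 0 → [0, 7, 6, 3, 0]
insert 9 at 2 → [0, 7, 9, 6, 3, 0]
insert 5 at 4 → [0, 7, 9, 6, 5, 3, 0]
lst[-6]*lst[-1] = 7*0 = 0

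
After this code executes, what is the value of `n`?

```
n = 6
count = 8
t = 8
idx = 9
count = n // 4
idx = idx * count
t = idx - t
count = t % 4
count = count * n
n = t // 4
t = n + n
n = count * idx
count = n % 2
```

count = 6//4 = 1
idx = 9*1 = 9
t = 9-8 = 1
count = 1%4 = 1
count = 1*6 = 6
n = 1//4 = 0
t = 0+0 = 0
n = 6*9 = 54
count = 54%2 = 0

54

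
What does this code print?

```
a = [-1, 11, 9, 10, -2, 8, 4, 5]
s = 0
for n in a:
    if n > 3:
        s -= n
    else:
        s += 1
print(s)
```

n=-1: not >3, s = 0+1 = 1
n=11: >3, s = 1-11 = -10
n=9: >3, s = (-10)-9 = -19
n=10: >3, s = (-19)-10 = -29
n=-2: not >3, s = (-29)+1 = -28
n=8: >3, s = (-28)-8 = -36
n=4: >3, s = (-36)-4 = -40
n=5: >3, s = (-40)-5 = -45

-45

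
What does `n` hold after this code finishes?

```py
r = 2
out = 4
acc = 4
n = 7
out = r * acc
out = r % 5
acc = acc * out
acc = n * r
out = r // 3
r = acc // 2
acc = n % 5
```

out = 2*4 = 8
out = 2%5 = 2
acc = 4*2 = 8
acc = 7*2 = 14
out = 2//3 = 0
r = 14//2 = 7
acc = 7%5 = 2

7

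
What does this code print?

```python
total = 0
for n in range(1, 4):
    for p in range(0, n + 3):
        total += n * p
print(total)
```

n=1,p=0: total = 0+0 = 0
n=1,p=1: total = 0+1 = 1
n=1,p=2: total = 1+2 = 3
n=1,p=3: total = 3+3 = 6
n=2,p=0: total = 6+0 = 6
n=2,p=1: total = 6+2 = 8
n=2,p=2: total = 8+4 = 12
n=2,p=3: total = 12+6 = 18
n=2,p=4: total = 18+8 = 26
n=3,p=0: total = 26+0 = 26
n=3,p=1: total = 26+3 = 29
n=3,p=2: total = 29+6 = 35
n=3,p=3: total = 35+9 = 44
n=3,p=4: total = 44+12 = 56
n=3,p=5: total = 56+15 = 71

71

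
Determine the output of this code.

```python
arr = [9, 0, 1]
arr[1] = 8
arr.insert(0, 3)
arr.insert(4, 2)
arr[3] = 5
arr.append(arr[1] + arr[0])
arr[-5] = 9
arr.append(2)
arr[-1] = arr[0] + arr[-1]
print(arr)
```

arr[1] = 8 → [9, 8, 1]
insert 3 at 0 → [3, 9, 8, 1]
insert 2 at 4 → [3, 9, 8, 1, 2]
arr[3] = 5 → [3, 9, 8, 5, 2]
append arr[1]+arr[0] = 9+3 = 12 → [3, 9, 8, 5, 2, 12]
arr[-5] = 9 → [3, 9, 8, 5, 2, 12]
append 2 → [3, 9, 8, 5, 2, 12, 2]
arr[-1] = arr[0]+arr[-1] = 3+2 = 5 → [3, 9, 8, 5, 2, 12, 5]

[3, 9, 8, 5, 2, 12, 5]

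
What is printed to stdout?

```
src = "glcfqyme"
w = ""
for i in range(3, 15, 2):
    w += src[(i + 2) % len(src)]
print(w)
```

i=3: add src[5]='y' → 'y'
i=5: add src[7]='e' → 'ye'
i=7: add src[1]='l' → 'yel'
i=9: add src[3]='f' → 'yelf'
i=11: add src[5]='y' → 'yelfy'
i=13: add src[7]='e' → 'yelfye'

yelfye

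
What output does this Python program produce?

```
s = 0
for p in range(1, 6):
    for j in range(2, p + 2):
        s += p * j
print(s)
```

195

p=1,j=2: s = 0+2 = 2
p=2,j=2: s = 2+4 = 6
p=2,j=3: s = 6+6 = 12
p=3,j=2: s = 12+6 = 18
p=3,j=3: s = 18+9 = 27
p=3,j=4: s = 27+12 = 39
p=4,j=2: s = 39+8 = 47
p=4,j=3: s = 47+12 = 59
p=4,j=4: s = 59+16 = 75
p=4,j=5: s = 75+20 = 95
p=5,j=2: s = 95+10 = 105
p=5,j=3: s = 105+15 = 120
p=5,j=4: s = 120+20 = 140
p=5,j=5: s = 140+25 = 165
p=5,j=6: s = 165+30 = 195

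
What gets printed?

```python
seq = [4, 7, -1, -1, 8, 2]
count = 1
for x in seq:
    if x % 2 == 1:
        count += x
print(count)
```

6

x=4: not odd
x=7: odd, count = 1+7 = 8
x=-1: odd, count = 8+(-1) = 7
x=-1: odd, count = 7+(-1) = 6
x=8: not odd
x=2: not odd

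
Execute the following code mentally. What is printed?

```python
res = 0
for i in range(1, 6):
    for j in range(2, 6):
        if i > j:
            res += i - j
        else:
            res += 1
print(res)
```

24

i=1,j=2: not 1>2, res = 0+1 = 1
i=1,j=3: not 1>3, res = 1+1 = 2
i=1,j=4: not 1>4, res = 2+1 = 3
i=1,j=5: not 1>5, res = 3+1 = 4
i=2,j=2: not 2>2, res = 4+1 = 5
i=2,j=3: not 2>3, res = 5+1 = 6
i=2,j=4: not 2>4, res = 6+1 = 7
i=2,j=5: not 2>5, res = 7+1 = 8
i=3,j=2: 3>2, res = 8+1 = 9
i=3,j=3: not 3>3, res = 9+1 = 10
i=3,j=4: not 3>4, res = 10+1 = 11
i=3,j=5: not 3>5, res = 11+1 = 12
i=4,j=2: 4>2, res = 12+2 = 14
i=4,j=3: 4>3, res = 14+1 = 15
i=4,j=4: not 4>4, res = 15+1 = 16
i=4,j=5: not 4>5, res = 16+1 = 17
i=5,j=2: 5>2, res = 17+3 = 20
i=5,j=3: 5>3, res = 20+2 = 22
i=5,j=4: 5>4, res = 22+1 = 23
i=5,j=5: not 5>5, res = 23+1 = 24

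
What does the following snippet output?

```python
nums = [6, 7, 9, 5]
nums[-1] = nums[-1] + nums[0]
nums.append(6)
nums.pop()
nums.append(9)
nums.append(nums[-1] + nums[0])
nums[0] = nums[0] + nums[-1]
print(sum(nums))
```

72

nums[-1] = nums[-1]+nums[0] = 5+6 = 11 → [6, 7, 9, 11]
append 6 → [6, 7, 9, 11, 6]
pop() removes 6 → [6, 7, 9, 11]
append 9 → [6, 7, 9, 11, 9]
append nums[-1]+nums[0] = 9+6 = 15 → [6, 7, 9, 11, 9, 15]
nums[0] = nums[0]+nums[-1] = 6+15 = 21 → [21, 7, 9, 11, 9, 15]
sum = 72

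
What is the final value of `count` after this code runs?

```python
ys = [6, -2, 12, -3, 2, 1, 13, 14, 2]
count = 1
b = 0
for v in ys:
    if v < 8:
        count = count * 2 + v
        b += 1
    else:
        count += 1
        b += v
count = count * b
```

10440

v=6: <8, count = 1*2+6 = 8; b=1
v=-2: <8, count = 8*2+(-2) = 14; b=2
v=12: not <8, count = 14+1 = 15; b=14
v=-3: <8, count = 15*2+(-3) = 27; b=15
v=2: <8, count = 27*2+2 = 56; b=16
v=1: <8, count = 56*2+1 = 113; b=17
v=13: not <8, count = 113+1 = 114; b=30
v=14: not <8, count = 114+1 = 115; b=44
v=2: <8, count = 115*2+2 = 232; b=45
count*b = 232*45 = 10440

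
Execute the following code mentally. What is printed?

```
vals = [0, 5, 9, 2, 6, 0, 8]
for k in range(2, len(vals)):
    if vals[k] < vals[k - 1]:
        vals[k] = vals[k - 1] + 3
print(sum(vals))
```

80

k=2: 9>=5, unchanged → [0, 5, 9, 2, 6, 0, 8]
k=3: 2<9, vals[3] = 9+3 = 12 → [0, 5, 9, 12, 6, 0, 8]
k=4: 6<12, vals[4] = 12+3 = 15 → [0, 5, 9, 12, 15, 0, 8]
k=5: 0<15, vals[5] = 15+3 = 18 → [0, 5, 9, 12, 15, 18, 8]
k=6: 8<18, vals[6] = 18+3 = 21 → [0, 5, 9, 12, 15, 18, 21]
sum = 80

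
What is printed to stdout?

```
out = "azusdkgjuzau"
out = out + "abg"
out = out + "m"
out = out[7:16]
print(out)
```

+ 'abg' → 'azusdkgjuzauabg'
+ 'm' → 'azusdkgjuzauabgm'
slice [7:16] → 'juzauabgm'

juzauabgm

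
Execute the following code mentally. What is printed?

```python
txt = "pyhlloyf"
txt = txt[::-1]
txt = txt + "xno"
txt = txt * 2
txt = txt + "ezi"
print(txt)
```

fyollhypxnofyollhypxnoezi

reverse → 'fyollhyp'
+ 'xno' → 'fyollhypxno'
repeat ×2 → 'fyollhypxnofyollhypxno'
+ 'ezi' → 'fyollhypxnofyollhypxnoezi'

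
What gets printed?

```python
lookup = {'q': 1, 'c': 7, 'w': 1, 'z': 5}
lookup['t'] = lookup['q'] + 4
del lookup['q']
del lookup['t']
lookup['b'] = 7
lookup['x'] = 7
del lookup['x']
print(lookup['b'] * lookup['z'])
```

35

lookup['t'] = lookup['q']+4 = 5 → {'q': 1, 'c': 7, 'w': 1, 'z': 5, 't': 5}
del 'q' → {'c': 7, 'w': 1, 'z': 5, 't': 5}
del 't' → {'c': 7, 'w': 1, 'z': 5}
lookup['b'] = 7 → {'c': 7, 'w': 1, 'z': 5, 'b': 7}
lookup['x'] = 7 → {'c': 7, 'w': 1, 'z': 5, 'b': 7, 'x': 7}
del 'x' → {'c': 7, 'w': 1, 'z': 5, 'b': 7}
lookup['b']*lookup['z'] = 7*5 = 35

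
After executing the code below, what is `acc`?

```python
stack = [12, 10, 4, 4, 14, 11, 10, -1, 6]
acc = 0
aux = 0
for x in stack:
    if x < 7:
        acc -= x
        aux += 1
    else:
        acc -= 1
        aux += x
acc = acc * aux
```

-1098

x=12: not <7, acc = 0-1 = -1; aux=12
x=10: not <7, acc = (-1)-1 = -2; aux=22
x=4: <7, acc = (-2)-4 = -6; aux=23
x=4: <7, acc = (-6)-4 = -10; aux=24
x=14: not <7, acc = (-10)-1 = -11; aux=38
x=11: not <7, acc = (-11)-1 = -12; aux=49
x=10: not <7, acc = (-12)-1 = -13; aux=59
x=-1: <7, acc = (-13)-(-1) = -12; aux=60
x=6: <7, acc = (-12)-6 = -18; aux=61
acc*aux = (-18)*61 = -1098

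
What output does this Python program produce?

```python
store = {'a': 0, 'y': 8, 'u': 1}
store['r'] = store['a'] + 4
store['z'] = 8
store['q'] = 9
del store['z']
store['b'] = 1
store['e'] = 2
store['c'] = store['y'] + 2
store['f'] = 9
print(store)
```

{'a': 0, 'y': 8, 'u': 1, 'r': 4, 'q': 9, 'b': 1, 'e': 2, 'c': 10, 'f': 9}

store['r'] = store['a']+4 = 4 → {'a': 0, 'y': 8, 'u': 1, 'r': 4}
store['z'] = 8 → {'a': 0, 'y': 8, 'u': 1, 'r': 4, 'z': 8}
store['q'] = 9 → {'a': 0, 'y': 8, 'u': 1, 'r': 4, 'z': 8, 'q': 9}
del 'z' → {'a': 0, 'y': 8, 'u': 1, 'r': 4, 'q': 9}
store['b'] = 1 → {'a': 0, 'y': 8, 'u': 1, 'r': 4, 'q': 9, 'b': 1}
store['e'] = 2 → {'a': 0, 'y': 8, 'u': 1, 'r': 4, 'q': 9, 'b': 1, 'e': 2}
store['c'] = store['y']+2 = 10 → {'a': 0, 'y': 8, 'u': 1, 'r': 4, 'q': 9, 'b': 1, 'e': 2, 'c': 10}
store['f'] = 9 → {'a': 0, 'y': 8, 'u': 1, 'r': 4, 'q': 9, 'b': 1, 'e': 2, 'c': 10, 'f': 9}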